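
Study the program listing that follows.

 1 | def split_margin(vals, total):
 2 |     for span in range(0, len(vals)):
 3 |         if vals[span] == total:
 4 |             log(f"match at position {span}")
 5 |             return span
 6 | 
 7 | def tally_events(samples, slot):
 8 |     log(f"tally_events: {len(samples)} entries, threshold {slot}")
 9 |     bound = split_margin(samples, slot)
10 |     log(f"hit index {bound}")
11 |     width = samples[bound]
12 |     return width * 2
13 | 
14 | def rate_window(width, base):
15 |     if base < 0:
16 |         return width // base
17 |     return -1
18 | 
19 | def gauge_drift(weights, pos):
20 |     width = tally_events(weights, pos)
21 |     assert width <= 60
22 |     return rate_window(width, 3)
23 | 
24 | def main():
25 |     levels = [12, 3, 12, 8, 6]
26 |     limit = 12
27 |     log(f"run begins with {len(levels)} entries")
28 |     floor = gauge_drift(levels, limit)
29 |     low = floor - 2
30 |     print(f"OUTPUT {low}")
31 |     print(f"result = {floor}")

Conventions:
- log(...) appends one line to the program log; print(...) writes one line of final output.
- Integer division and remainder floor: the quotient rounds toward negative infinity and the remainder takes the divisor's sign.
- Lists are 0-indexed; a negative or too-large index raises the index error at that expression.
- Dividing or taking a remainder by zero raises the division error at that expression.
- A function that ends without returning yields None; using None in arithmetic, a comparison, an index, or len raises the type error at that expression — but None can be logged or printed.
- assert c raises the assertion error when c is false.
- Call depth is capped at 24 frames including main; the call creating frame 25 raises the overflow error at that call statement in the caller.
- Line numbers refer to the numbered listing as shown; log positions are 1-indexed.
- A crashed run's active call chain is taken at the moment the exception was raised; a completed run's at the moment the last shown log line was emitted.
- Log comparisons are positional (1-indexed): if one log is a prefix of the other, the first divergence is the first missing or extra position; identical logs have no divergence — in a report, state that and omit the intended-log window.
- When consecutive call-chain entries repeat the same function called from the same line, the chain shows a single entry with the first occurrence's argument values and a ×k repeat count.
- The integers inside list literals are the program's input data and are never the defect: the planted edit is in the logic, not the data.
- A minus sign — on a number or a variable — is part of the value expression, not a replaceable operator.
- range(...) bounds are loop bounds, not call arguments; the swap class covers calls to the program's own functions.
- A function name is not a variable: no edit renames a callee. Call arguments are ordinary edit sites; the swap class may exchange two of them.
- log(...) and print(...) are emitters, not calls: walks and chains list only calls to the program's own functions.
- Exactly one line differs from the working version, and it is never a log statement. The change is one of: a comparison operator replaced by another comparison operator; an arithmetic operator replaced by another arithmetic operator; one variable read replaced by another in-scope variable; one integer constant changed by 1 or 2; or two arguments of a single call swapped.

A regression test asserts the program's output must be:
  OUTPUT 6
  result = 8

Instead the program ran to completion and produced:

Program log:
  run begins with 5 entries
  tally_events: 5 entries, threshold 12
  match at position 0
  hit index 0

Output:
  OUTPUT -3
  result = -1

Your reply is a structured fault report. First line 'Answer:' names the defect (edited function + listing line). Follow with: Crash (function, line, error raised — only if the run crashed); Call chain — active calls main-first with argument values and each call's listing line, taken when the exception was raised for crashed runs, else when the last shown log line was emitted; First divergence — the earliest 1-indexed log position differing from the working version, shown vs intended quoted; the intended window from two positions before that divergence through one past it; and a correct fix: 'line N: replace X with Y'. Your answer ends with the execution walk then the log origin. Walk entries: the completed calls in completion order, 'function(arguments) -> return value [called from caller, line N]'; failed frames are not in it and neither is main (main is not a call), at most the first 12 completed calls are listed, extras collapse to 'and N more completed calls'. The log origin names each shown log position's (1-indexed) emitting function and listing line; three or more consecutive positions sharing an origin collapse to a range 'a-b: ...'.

Answer: the defect is in rate_window at line 15.
Core observation: Nothing in the log betrays the bug — only the output does.
Call chain: main -> gauge_drift([12, 3, 12, 8, 6], 12) (called at line 28) -> tally_events([12, 3, 12, 8, 6], 12) (called at line 20).
First divergence: none; the two logs match at every position.
Execution walk:
  split_margin([12, 3, 12, 8, 6], 12) -> 0  [called from tally_events, line 9]
  tally_events([12, 3, 12, 8, 6], 12) -> 24  [called from gauge_drift, line 20]
  rate_window(24, 3) -> -1  [called from gauge_drift, line 22]
  gauge_drift([12, 3, 12, 8, 6], 12) -> -1  [called from main, line 28]
Log line origins:
  1: emitted by main (line 27)
  2: emitted by tally_events (line 8)
  3: emitted by split_margin (line 4)
  4: emitted by tally_events (line 10)
A correct fix: line 15: replace `<` with `!=`.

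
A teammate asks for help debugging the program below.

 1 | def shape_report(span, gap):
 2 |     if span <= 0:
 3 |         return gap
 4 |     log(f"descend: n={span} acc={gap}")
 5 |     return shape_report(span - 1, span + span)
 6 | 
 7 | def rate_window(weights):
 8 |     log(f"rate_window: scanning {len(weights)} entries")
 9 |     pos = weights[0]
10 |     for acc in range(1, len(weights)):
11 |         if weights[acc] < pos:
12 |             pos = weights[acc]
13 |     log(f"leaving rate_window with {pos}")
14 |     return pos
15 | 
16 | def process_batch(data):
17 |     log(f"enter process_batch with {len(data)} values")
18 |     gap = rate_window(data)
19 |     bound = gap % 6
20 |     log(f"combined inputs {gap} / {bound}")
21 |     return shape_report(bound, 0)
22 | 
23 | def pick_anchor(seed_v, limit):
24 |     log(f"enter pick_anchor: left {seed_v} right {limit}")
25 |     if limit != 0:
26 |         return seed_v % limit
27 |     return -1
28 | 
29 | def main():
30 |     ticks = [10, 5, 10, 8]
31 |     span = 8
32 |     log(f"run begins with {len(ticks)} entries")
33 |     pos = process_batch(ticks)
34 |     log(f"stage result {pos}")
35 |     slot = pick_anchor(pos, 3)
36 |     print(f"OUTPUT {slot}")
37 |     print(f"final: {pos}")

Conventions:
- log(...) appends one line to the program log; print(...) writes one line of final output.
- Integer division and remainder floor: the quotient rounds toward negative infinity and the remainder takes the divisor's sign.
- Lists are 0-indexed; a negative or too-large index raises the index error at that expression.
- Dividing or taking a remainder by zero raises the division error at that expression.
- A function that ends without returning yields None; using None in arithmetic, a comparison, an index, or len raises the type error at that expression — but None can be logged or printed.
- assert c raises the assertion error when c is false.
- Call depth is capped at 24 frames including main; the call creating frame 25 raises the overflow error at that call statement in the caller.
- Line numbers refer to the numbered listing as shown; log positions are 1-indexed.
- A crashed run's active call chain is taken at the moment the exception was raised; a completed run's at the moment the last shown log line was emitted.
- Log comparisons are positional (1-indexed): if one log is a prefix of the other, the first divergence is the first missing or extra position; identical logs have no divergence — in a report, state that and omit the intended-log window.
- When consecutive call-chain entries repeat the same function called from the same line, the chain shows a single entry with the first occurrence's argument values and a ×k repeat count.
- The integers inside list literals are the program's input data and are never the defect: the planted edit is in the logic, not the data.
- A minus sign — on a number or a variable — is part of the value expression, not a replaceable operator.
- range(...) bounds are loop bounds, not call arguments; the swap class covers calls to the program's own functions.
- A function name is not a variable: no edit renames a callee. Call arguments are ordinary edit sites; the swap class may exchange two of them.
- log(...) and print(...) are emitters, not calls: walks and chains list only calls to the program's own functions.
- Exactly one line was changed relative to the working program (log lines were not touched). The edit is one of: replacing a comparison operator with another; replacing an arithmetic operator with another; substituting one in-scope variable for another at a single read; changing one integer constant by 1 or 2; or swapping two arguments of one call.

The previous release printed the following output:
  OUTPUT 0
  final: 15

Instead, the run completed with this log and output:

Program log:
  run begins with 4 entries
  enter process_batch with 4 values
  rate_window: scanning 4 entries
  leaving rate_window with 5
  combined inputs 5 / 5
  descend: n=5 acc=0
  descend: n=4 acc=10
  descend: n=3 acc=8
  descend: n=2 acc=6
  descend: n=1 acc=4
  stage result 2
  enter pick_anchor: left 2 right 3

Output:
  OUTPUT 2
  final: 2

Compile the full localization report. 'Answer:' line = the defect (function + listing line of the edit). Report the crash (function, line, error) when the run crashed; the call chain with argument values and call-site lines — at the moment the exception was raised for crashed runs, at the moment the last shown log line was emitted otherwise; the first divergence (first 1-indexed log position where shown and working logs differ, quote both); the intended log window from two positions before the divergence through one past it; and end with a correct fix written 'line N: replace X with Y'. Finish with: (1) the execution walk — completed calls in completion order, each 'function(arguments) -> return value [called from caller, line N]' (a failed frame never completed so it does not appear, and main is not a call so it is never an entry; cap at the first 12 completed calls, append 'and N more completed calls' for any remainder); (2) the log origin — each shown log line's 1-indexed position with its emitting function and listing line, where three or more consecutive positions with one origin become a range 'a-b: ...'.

Answer: the defect is in shape_report at line 5.
Key observation: The log first diverges at position 7: the faulty run prints 'descend: n=4 acc=10' where the working version prints 'descend: n=4 acc=5'.
Call chain: main -> pick_anchor(2, 3) (called at line 35).
First divergence: position 7 — the shown line 'descend: n=4 acc=10' should read 'descend: n=4 acc=5'.
Intended log window:
  5: combined inputs 5 / 5
  6: descend: n=5 acc=0
  7: descend: n=4 acc=5
  8: descend: n=3 acc=9
Execution walk:
  rate_window([10, 5, 10, 8]) -> 5  [called from process_batch, line 18]
  shape_report(0, 2) -> 2  [called from shape_report, line 5]
  shape_report(1, 4) -> 2  [called from shape_report, line 5]
  shape_report(2, 6) -> 2  [called from shape_report, line 5]
  shape_report(3, 8) -> 2  [called from shape_report, line 5]
  shape_report(4, 10) -> 2  [called from shape_report, line 5]
  shape_report(5, 0) -> 2  [called from process_batch, line 21]
  process_batch([10, 5, 10, 8]) -> 2  [called from main, line 33]
  pick_anchor(2, 3) -> 2  [called from main, line 35]
Log line origins:
  1: logged in main at line 32
  2: logged in process_batch at line 17
  3: logged in rate_window at line 8
  4: logged in rate_window at line 13
  5: logged in process_batch at line 20
  6-10: logged in shape_report at line 4
  11: logged in main at line 34
  12: logged in pick_anchor at line 24
A correct fix: line 5: replace `span + span` with `gap + span`.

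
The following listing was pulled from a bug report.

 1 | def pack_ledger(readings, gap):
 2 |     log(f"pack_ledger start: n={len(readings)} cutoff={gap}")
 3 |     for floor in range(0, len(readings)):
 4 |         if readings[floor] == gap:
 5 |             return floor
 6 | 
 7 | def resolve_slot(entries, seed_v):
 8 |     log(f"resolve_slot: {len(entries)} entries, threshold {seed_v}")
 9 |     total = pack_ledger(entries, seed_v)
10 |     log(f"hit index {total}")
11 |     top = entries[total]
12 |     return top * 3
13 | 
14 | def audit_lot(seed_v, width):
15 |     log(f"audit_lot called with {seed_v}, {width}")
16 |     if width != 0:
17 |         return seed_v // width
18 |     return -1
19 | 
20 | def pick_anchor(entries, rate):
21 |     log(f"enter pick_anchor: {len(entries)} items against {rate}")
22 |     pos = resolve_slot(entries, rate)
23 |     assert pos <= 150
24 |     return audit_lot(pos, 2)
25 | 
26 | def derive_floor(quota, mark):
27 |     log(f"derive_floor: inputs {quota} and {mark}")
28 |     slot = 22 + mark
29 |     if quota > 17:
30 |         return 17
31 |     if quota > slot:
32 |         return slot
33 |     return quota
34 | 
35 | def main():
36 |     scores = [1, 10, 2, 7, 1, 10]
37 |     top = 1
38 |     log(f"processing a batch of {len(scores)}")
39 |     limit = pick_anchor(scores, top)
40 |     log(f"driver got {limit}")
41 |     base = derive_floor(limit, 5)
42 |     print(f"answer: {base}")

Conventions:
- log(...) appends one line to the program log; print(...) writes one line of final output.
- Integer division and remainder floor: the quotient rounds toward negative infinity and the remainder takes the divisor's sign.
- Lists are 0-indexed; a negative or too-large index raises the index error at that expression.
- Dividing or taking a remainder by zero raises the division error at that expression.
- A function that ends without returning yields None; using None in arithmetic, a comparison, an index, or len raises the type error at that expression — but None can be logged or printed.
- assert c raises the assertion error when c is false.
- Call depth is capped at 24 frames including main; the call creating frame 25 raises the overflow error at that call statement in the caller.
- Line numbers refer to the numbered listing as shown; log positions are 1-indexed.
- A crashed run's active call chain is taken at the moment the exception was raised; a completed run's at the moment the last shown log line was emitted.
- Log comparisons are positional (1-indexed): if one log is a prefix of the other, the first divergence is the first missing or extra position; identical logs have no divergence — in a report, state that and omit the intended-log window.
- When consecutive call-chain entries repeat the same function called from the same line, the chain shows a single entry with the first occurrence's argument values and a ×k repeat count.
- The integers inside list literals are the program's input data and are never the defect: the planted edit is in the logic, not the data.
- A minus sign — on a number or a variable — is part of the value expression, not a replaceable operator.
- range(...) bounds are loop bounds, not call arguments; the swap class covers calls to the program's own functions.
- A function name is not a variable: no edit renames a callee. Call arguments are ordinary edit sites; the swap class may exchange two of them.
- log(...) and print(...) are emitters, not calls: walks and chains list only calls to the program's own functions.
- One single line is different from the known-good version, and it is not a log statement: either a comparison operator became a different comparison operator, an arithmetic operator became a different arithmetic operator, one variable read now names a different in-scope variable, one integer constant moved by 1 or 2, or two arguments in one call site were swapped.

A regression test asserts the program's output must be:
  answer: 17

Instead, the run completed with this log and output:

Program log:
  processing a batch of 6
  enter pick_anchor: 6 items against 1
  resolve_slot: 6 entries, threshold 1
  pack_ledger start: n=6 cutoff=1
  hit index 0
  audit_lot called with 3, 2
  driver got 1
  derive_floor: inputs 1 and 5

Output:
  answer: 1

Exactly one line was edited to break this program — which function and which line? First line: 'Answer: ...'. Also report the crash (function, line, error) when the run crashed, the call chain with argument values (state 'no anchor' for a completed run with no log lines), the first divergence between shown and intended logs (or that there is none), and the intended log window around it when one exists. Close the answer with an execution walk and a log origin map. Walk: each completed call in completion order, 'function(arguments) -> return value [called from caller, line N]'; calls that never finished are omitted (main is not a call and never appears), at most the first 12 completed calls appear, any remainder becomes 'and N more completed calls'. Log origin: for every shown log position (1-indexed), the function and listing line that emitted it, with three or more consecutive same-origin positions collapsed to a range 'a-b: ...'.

Answer: the defect is in derive_floor at line 29.
The tell: Every logged value matches the working version; the printed result is what differs.
Call chain: main -> derive_floor(1, 5) (called at line 41).
First divergence: none (the log streams are identical).
Execution walk:
  pack_ledger([1, 10, 2, 7, 1, 10], 1) -> 0  [called from resolve_slot, line 9]
  resolve_slot([1, 10, 2, 7, 1, 10], 1) -> 3  [called from pick_anchor, line 22]
  audit_lot(3, 2) -> 1  [called from pick_anchor, line 24]
  pick_anchor([1, 10, 2, 7, 1, 10], 1) -> 1  [called from main, line 39]
  derive_floor(1, 5) -> 1  [called from main, line 41]
Origin of each log line:
  1: emitted by main (line 38)
  2: emitted by pick_anchor (line 21)
  3: emitted by resolve_slot (line 8)
  4: emitted by pack_ledger (line 2)
  5: emitted by resolve_slot (line 10)
  6: emitted by audit_lot (line 15)
  7: emitted by main (line 40)
  8: emitted by derive_floor (line 27)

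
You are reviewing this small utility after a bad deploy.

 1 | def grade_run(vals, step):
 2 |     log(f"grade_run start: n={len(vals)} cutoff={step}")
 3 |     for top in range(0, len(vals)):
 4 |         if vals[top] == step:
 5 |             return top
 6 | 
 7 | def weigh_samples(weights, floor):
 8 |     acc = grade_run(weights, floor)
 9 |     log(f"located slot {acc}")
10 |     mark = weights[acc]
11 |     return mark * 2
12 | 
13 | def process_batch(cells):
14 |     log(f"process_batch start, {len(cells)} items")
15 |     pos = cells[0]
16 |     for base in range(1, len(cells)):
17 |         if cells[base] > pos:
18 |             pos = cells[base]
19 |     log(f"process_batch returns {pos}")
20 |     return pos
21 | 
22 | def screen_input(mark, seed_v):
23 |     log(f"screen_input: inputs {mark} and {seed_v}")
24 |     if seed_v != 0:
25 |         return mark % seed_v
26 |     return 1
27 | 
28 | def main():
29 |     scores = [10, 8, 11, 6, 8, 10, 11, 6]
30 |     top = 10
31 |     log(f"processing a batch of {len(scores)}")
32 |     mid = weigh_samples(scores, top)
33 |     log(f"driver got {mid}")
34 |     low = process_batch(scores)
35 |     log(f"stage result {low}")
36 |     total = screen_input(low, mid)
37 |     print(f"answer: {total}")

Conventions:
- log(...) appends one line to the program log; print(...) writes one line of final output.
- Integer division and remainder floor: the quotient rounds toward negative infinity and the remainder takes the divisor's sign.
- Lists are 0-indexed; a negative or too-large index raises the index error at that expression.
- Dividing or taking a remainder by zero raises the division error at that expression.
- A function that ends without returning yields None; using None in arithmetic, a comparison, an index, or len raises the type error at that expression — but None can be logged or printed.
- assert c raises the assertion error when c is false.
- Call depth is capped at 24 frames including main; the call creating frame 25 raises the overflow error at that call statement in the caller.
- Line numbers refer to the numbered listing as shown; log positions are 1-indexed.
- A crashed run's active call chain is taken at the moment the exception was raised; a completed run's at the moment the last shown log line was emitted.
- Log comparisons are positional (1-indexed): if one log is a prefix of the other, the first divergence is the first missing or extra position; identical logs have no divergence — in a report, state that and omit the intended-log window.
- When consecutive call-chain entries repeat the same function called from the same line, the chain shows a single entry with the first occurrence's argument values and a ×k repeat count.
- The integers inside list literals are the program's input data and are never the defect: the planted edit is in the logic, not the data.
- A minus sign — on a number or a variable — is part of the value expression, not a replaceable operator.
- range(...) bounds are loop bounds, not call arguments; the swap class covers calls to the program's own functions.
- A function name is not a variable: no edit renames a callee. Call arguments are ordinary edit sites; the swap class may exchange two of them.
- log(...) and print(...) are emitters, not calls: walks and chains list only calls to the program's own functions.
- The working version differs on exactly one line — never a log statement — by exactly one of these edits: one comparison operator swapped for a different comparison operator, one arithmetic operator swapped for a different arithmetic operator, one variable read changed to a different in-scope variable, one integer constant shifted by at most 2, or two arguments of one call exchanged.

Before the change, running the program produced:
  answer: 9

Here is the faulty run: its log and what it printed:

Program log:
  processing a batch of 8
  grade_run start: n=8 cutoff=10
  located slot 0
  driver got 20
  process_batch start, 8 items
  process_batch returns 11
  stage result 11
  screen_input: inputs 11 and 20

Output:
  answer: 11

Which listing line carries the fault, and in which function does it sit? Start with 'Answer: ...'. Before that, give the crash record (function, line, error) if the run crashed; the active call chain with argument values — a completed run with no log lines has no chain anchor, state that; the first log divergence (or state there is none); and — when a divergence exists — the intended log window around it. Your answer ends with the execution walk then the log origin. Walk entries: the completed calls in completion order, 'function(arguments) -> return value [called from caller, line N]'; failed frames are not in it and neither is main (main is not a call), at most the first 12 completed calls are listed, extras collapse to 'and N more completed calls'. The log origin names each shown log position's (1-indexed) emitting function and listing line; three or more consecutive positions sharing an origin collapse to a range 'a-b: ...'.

Answer: the defect is in main at line 36.
Core observation: The earliest visible damage is log position 8 — 'screen_input: inputs 11 and 20' rather than the intended 'screen_input: inputs 20 and 11'.
Call chain: main -> screen_input(11, 20) (called at line 36).
First divergence: position 8; shown 'screen_input: inputs 11 and 20' vs intended 'screen_input: inputs 20 and 11'.
Intended log window:
  6: process_batch returns 11
  7: stage result 11
  8: screen_input: inputs 20 and 11
Execution walk:
  grade_run([10, 8, 11, 6, 8, 10, 11, 6], 10) -> 0  [called from weigh_samples, line 8]
  weigh_samples([10, 8, 11, 6, 8, 10, 11, 6], 10) -> 20  [called from main, line 32]
  process_batch([10, 8, 11, 6, 8, 10, 11, 6]) -> 11  [called from main, line 34]
  screen_input(11, 20) -> 11  [called from main, line 36]
Origin of each log line:
  1: logged in main at line 31
  2: logged in grade_run at line 2
  3: logged in weigh_samples at line 9
  4: logged in main at line 33
  5: logged in process_batch at line 14
  6: logged in process_batch at line 19
  7: logged in main at line 35
  8: logged in screen_input at line 23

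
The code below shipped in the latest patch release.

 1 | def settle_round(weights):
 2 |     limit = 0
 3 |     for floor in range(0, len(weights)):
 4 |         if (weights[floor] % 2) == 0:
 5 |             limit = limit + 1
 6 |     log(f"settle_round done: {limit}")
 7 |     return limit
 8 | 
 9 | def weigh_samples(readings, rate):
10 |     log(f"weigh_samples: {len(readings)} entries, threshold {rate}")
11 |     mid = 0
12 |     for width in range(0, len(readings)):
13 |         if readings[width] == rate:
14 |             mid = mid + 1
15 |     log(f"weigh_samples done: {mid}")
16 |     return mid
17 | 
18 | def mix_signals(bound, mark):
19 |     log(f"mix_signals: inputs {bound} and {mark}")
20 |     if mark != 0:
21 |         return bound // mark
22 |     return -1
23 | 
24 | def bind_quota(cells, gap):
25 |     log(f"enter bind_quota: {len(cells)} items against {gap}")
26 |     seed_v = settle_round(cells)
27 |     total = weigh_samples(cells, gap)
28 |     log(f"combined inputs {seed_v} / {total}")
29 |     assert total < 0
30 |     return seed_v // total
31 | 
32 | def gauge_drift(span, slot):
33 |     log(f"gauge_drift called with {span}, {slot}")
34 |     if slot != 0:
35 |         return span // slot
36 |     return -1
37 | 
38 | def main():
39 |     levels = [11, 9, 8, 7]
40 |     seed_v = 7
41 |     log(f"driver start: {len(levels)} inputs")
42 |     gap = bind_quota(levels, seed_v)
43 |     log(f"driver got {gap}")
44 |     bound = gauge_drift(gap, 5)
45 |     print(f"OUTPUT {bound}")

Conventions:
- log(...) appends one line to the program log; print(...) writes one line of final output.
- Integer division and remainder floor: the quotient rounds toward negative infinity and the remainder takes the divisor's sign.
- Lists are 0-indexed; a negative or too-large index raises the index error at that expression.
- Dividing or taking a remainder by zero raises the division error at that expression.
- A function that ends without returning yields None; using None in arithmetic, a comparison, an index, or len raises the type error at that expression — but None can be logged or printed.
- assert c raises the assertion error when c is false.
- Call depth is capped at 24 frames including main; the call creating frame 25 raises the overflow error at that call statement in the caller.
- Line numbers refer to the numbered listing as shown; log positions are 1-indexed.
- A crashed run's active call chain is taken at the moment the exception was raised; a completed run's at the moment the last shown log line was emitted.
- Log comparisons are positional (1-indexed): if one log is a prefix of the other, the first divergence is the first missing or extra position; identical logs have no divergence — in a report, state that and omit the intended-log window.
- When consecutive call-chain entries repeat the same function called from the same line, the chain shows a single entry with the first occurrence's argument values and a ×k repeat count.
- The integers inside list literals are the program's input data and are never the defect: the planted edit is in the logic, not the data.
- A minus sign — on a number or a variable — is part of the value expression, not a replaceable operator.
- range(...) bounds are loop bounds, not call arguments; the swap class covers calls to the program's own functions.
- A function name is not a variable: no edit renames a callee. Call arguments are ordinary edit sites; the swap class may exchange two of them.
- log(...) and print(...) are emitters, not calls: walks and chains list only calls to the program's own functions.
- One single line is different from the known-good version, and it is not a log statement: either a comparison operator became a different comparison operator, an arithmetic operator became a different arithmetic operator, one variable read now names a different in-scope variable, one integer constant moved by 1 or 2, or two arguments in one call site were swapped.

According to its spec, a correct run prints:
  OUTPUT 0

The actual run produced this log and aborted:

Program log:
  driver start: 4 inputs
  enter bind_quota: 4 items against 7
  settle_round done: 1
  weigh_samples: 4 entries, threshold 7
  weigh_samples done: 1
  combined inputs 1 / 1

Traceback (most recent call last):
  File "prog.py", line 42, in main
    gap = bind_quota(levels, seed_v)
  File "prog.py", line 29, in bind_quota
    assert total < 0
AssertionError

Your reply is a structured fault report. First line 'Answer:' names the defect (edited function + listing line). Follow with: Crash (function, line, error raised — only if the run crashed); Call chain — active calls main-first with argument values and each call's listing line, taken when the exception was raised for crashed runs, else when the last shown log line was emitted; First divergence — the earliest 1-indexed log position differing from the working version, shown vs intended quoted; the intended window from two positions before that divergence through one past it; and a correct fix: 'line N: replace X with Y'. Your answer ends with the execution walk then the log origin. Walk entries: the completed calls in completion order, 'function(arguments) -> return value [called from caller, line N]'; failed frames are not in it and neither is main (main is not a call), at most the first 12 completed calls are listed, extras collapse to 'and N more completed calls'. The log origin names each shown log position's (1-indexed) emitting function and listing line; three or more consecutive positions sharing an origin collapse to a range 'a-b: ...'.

Answer: the defect is in bind_quota at line 29.
Key fact: The faulty run's log stops after 6 lines; the working version's next line would be 'driver got 1'.
Crash: bind_quota, line 29, AssertionError.
Call chain: main -> bind_quota([11, 9, 8, 7], 7) (called at line 42).
First divergence: position 7 (shown log ended at 6 lines; the working version continues: 'driver got 1').
Intended log window:
  5: weigh_samples done: 1
  6: combined inputs 1 / 1
  7: driver got 1
  8: gauge_drift called with 1, 5
Execution walk:
  settle_round([11, 9, 8, 7]) -> 1  [called from bind_quota, line 26]
  weigh_samples([11, 9, 8, 7], 7) -> 1  [called from bind_quota, line 27]
Log line origins:
  1 — main, line 41
  2 — bind_quota, line 25
  3 — settle_round, line 6
  4 — weigh_samples, line 10
  5 — weigh_samples, line 15
  6 — bind_quota, line 28
A correct fix: line 29: replace `<` with `>`.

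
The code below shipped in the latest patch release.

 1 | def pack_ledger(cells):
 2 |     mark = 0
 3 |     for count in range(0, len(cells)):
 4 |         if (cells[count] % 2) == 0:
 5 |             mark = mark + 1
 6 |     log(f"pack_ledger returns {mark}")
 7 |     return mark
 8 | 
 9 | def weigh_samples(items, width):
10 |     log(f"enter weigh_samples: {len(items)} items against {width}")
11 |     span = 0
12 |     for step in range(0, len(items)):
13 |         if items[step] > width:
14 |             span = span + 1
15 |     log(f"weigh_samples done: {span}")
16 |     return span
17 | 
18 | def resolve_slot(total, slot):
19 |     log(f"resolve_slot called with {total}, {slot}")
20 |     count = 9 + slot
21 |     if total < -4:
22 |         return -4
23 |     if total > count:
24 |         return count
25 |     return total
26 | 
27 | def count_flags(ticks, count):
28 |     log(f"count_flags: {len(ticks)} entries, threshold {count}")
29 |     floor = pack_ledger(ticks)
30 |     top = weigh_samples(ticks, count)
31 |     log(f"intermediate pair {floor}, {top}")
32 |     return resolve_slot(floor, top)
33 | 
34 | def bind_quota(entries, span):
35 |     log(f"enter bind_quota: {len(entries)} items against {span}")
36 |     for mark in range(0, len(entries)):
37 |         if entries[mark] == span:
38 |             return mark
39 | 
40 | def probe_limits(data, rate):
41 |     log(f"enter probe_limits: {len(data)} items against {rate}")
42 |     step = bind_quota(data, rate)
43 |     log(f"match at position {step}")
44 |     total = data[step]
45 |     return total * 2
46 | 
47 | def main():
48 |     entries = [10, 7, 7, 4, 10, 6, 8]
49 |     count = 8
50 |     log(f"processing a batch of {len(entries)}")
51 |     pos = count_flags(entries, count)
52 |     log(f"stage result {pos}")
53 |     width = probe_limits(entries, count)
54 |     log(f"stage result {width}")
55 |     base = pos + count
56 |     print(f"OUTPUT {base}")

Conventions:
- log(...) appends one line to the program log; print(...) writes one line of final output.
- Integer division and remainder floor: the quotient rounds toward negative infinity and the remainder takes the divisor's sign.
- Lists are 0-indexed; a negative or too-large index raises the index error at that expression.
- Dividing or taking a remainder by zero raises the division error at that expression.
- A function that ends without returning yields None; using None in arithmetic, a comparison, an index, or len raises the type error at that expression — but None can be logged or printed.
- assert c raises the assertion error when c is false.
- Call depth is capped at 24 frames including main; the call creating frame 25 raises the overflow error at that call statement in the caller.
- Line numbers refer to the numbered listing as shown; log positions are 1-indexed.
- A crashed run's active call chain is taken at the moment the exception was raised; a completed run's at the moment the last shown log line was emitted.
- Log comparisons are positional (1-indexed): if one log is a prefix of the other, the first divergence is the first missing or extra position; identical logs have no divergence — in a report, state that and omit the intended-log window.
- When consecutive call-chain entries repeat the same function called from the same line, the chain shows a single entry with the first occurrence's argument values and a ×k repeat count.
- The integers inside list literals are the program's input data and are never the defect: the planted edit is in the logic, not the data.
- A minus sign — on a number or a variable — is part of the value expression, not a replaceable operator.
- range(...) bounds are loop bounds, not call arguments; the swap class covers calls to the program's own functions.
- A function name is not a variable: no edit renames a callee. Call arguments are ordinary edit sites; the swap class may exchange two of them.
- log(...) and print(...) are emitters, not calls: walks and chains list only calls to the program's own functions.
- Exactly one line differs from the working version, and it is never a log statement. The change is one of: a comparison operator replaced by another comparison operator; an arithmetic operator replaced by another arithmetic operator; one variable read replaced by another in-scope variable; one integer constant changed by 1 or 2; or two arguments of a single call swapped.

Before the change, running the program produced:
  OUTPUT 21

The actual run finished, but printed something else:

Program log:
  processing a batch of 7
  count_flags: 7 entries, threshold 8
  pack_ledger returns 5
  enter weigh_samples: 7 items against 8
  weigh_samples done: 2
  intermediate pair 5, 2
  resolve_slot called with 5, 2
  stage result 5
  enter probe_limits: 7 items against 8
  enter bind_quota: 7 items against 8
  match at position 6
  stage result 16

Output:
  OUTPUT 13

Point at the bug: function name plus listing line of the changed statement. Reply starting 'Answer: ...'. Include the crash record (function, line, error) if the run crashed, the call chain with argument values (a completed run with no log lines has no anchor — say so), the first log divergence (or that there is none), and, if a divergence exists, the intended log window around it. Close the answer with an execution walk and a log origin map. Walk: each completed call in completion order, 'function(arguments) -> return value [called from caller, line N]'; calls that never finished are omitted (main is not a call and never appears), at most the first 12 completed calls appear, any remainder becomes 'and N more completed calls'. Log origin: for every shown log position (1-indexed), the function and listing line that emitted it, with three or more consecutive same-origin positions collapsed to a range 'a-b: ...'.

Answer: the defect is in main at line 55.
The tell: No log line changed; the fault shows up purely in the output.
Call chain: main.
First divergence: there is none — every log position agrees.
Execution walk:
  pack_ledger([10, 7, 7, 4, 10, 6, 8]) -> 5  [called from count_flags, line 29]
  weigh_samples([10, 7, 7, 4, 10, 6, 8], 8) -> 2  [called from count_flags, line 30]
  resolve_slot(5, 2) -> 5  [called from count_flags, line 32]
  count_flags([10, 7, 7, 4, 10, 6, 8], 8) -> 5  [called from main, line 51]
  bind_quota([10, 7, 7, 4, 10, 6, 8], 8) -> 6  [called from probe_limits, line 42]
  probe_limits([10, 7, 7, 4, 10, 6, 8], 8) -> 16  [called from main, line 53]
Log origins:
  1: logged in main at line 50
  2: logged in count_flags at line 28
  3: logged in pack_ledger at line 6
  4: logged in weigh_samples at line 10
  5: logged in weigh_samples at line 15
  6: logged in count_flags at line 31
  7: logged in resolve_slot at line 19
  8: logged in main at line 52
  9: logged in probe_limits at line 41
  10: logged in bind_quota at line 35
  11: logged in probe_limits at line 43
  12: logged in main at line 54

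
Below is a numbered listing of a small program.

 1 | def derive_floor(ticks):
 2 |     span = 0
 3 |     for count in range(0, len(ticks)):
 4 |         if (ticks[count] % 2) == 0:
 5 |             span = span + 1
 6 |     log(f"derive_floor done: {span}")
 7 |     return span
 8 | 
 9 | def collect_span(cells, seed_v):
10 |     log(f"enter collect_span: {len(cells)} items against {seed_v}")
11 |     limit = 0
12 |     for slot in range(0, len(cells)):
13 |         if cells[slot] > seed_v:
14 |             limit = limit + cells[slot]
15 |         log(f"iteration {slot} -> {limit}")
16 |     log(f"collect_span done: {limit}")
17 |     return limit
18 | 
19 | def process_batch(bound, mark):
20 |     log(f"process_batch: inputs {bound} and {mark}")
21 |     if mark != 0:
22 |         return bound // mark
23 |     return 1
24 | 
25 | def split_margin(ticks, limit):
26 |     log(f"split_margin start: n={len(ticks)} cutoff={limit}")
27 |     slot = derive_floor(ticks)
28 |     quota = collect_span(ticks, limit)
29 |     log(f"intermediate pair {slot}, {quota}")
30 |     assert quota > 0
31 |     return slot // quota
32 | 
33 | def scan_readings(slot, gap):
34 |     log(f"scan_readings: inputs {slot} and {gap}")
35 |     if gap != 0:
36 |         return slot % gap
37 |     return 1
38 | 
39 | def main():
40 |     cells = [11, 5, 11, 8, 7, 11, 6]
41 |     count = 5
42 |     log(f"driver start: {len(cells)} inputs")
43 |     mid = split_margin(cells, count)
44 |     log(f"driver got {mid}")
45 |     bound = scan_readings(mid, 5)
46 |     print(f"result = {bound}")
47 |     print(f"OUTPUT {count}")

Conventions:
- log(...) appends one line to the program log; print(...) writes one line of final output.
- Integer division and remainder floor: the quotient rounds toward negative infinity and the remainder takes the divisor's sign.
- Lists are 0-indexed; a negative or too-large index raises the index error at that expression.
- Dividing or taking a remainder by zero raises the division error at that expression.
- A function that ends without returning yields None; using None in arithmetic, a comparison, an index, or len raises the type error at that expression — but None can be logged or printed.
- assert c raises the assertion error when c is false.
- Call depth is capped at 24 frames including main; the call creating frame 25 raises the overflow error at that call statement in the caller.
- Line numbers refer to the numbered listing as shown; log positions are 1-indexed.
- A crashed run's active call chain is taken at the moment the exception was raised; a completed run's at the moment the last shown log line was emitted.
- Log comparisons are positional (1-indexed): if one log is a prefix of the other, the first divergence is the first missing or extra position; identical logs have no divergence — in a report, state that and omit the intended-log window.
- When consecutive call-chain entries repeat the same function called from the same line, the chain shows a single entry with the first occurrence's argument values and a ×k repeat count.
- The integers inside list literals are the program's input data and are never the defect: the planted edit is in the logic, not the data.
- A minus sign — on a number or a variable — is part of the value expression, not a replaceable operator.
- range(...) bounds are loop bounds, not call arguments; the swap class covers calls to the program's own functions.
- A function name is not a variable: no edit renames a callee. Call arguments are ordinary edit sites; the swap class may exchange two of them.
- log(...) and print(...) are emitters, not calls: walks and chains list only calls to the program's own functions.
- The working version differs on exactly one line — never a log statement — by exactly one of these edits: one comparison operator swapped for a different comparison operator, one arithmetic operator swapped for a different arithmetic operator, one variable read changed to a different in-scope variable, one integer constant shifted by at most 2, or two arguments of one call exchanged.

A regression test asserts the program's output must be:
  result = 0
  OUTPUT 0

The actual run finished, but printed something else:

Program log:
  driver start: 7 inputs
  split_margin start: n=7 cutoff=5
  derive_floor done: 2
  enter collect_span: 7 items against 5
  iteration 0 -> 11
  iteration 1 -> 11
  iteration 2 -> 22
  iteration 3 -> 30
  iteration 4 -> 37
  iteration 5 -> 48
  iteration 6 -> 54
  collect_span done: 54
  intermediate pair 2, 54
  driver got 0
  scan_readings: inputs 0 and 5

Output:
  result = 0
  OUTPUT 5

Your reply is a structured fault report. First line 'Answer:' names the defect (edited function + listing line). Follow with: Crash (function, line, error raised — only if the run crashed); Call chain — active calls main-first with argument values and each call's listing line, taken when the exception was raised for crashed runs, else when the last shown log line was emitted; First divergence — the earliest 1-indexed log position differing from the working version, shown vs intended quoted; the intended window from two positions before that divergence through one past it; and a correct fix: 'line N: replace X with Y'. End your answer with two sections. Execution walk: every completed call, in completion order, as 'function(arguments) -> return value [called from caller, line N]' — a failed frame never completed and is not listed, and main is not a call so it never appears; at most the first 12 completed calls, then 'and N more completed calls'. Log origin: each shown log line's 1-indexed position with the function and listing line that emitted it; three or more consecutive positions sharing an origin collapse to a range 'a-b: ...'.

Answer: the defect is in main at line 47.
Core observation: The two runs log identically and part ways only at the printed values.
Call chain: main -> scan_readings(0, 5) (called at line 45).
First divergence: none (the log streams are identical).
Execution walk:
  derive_floor([11, 5, 11, 8, 7, 11, 6]) -> 2  [called from split_margin, line 27]
  collect_span([11, 5, 11, 8, 7, 11, 6], 5) -> 54  [called from split_margin, line 28]
  split_margin([11, 5, 11, 8, 7, 11, 6], 5) -> 0  [called from main, line 43]
  scan_readings(0, 5) -> 0  [called from main, line 45]
Log origins:
  1 — main, line 42
  2 — split_margin, line 26
  3 — derive_floor, line 6
  4 — collect_span, line 10
  5-11 — collect_span, line 15
  12 — collect_span, line 16
  13 — split_margin, line 29
  14 — main, line 44
  15 — scan_readings, line 34
A correct fix: line 47: replace `count` with `mid`.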